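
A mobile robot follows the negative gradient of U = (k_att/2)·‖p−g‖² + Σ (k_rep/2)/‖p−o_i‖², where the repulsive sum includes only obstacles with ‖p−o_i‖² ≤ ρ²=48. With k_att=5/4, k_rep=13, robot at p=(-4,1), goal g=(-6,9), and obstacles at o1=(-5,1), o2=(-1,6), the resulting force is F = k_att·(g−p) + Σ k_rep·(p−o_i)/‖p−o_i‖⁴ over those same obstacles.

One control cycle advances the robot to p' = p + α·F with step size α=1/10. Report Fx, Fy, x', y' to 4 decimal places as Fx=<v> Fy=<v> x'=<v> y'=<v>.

F_att = 5/4·(g−p) = 5/4·(-2,8) = (-2.5000,10.0000)
o1: d²=1 ≤ ρ²=48; F_rep = 13·(1,0)/1² = (13.0000,0.0000)
o2: d²=34 ≤ ρ²=48; F_rep = 13·(-3,-5)/34² = (-0.0337,-0.0562)
F = F_att + ΣF_rep = (10.4663,9.9438)
p' = p + 1/10·F = (-2.9534,1.9944)

Fx=10.4663 Fy=9.9438 x'=-2.9534 y'=1.9944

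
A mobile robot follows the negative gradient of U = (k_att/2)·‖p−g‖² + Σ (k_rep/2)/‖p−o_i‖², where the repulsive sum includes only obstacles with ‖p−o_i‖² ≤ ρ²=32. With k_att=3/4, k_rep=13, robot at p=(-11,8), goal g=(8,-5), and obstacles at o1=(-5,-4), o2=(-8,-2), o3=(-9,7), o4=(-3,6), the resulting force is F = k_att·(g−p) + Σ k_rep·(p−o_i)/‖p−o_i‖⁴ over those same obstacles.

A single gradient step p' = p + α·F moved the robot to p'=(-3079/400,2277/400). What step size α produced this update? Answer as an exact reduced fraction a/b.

α = 1/4

F_att = 3/4·(g−p) = 3/4·(19,-13) = (14.2500,-9.7500)
o1: d²=180 > ρ²=32 → inactive
o2: d²=109 > ρ²=32 → inactive
o3: d²=5 ≤ ρ²=32; F_rep = 13·(-2,1)/5² = (-1.0400,0.5200)
o4: d²=68 > ρ²=32 → inactive
F = F_att + ΣF_rep = (13.2100,-9.2300)
Δp = p'−p = (3.3025,-2.3075); α = Δx/Fx = (1321/400) / (1321/100) = 1/4
check: Δy/Fy = (-923/400) / (-923/100) = 1/4 ✓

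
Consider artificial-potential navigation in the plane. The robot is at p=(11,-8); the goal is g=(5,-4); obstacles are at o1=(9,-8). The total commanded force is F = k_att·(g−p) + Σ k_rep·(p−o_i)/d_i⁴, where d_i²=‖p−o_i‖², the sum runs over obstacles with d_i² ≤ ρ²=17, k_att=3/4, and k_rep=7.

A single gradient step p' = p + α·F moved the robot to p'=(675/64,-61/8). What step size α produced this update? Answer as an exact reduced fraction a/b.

F_att = 3/4·(g−p) = 3/4·(-6,4) = (-4.5000,3.0000)
o1: d²=4 ≤ ρ²=17; F_rep = 7·(2,0)/4² = (0.8750,0.0000)
F = F_att + ΣF_rep = (-3.6250,3.0000)
Δp = p'−p = (-0.4531,0.3750); α = Δx/Fx = (-29/64) / (-29/8) = 1/8
check: Δy/Fy = (3/8) / (3) = 1/8 ✓

α = 1/8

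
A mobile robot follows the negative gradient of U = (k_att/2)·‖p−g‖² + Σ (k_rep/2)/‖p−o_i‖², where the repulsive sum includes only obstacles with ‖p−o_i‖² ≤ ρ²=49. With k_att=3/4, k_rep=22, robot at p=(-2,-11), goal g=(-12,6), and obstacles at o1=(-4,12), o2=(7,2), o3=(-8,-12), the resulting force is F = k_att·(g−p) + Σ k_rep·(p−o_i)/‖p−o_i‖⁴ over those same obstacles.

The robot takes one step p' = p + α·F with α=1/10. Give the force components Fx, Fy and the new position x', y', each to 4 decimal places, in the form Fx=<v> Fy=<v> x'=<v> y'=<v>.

Fx=-7.4036 Fy=12.7661 x'=-2.7404 y'=-9.7234

F_att = 3/4·(g−p) = 3/4·(-10,17) = (-7.5000,12.7500)
o1: d²=533 > ρ²=49 → inactive
o2: d²=250 > ρ²=49 → inactive
o3: d²=37 ≤ ρ²=49; F_rep = 22·(6,1)/37² = (0.0964,0.0161)
F = F_att + ΣF_rep = (-7.4036,12.7661)
p' = p + 1/10·F = (-2.7404,-9.7234)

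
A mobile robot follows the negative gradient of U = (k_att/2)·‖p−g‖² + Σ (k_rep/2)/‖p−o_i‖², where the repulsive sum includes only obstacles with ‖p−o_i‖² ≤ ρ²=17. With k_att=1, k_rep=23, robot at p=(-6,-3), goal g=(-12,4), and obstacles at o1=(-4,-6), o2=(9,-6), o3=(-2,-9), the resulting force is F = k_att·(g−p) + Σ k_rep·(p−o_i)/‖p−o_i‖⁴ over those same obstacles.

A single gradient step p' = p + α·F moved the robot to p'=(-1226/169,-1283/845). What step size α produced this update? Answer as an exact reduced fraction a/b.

F_att = 1·(g−p) = 1·(-6,7) = (-6.0000,7.0000)
o1: d²=13 ≤ ρ²=17; F_rep = 23·(-2,3)/13² = (-0.2722,0.4083)
o2: d²=234 > ρ²=17 → inactive
o3: d²=52 > ρ²=17 → inactive
F = F_att + ΣF_rep = (-6.2722,7.4083)
Δp = p'−p = (-1.2544,1.4817); α = Δx/Fx = (-212/169) / (-1060/169) = 1/5
check: Δy/Fy = (1252/845) / (1252/169) = 1/5 ✓

α = 1/5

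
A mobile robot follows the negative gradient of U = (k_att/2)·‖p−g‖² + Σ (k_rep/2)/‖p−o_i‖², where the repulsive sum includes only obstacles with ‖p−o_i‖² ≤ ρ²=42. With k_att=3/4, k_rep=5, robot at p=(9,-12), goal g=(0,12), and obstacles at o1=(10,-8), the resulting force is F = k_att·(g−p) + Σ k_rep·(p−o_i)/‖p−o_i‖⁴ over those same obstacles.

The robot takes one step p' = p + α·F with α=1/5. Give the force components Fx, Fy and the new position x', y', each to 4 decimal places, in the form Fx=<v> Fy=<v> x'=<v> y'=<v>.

F_att = 3/4·(g−p) = 3/4·(-9,24) = (-6.7500,18.0000)
o1: d²=17 ≤ ρ²=42; F_rep = 5·(-1,-4)/17² = (-0.0173,-0.0692)
F = F_att + ΣF_rep = (-6.7673,17.9308)
p' = p + 1/5·F = (7.6465,-8.4138)

Fx=-6.7673 Fy=17.9308 x'=7.6465 y'=-8.4138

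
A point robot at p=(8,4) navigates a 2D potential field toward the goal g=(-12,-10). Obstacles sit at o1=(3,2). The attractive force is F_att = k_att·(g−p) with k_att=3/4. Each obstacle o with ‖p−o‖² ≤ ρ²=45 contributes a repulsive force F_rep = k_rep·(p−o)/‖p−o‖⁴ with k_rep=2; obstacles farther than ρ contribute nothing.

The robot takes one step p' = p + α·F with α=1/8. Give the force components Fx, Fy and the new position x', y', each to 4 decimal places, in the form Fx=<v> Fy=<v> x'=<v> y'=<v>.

Fx=-14.9881 Fy=-10.4952 x'=6.1265 y'=2.6881

F_att = 3/4·(g−p) = 3/4·(-20,-14) = (-15.0000,-10.5000)
o1: d²=29 ≤ ρ²=45; F_rep = 2·(5,2)/29² = (0.0119,0.0048)
F = F_att + ΣF_rep = (-14.9881,-10.4952)
p' = p + 1/8·F = (6.1265,2.6881)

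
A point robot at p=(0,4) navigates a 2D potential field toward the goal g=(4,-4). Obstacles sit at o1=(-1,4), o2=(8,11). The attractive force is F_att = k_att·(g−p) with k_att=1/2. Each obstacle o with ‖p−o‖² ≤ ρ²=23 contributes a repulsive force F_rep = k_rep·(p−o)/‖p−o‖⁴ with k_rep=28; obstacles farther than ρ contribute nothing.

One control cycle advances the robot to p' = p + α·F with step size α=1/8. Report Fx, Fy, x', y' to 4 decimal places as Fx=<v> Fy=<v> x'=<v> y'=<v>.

Fx=30.0000 Fy=-4.0000 x'=3.7500 y'=3.5000

F_att = 1/2·(g−p) = 1/2·(4,-8) = (2.0000,-4.0000)
o1: d²=1 ≤ ρ²=23; F_rep = 28·(1,0)/1² = (28.0000,0.0000)
o2: d²=113 > ρ²=23 → inactive
F = F_att + ΣF_rep = (30.0000,-4.0000)
p' = p + 1/8·F = (3.7500,3.5000)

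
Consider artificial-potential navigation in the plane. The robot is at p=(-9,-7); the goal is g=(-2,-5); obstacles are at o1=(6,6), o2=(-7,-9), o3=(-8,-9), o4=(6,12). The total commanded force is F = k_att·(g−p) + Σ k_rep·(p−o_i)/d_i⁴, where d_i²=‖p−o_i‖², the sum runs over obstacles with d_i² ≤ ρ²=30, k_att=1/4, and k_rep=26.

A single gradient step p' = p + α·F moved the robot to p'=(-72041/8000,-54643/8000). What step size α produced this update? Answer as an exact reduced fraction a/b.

α = 1/20

F_att = 1/4·(g−p) = 1/4·(7,2) = (1.7500,0.5000)
o1: d²=394 > ρ²=30 → inactive
o2: d²=8 ≤ ρ²=30; F_rep = 26·(-2,2)/8² = (-0.8125,0.8125)
o3: d²=5 ≤ ρ²=30; F_rep = 26·(-1,2)/5² = (-1.0400,2.0800)
o4: d²=586 > ρ²=30 → inactive
F = F_att + ΣF_rep = (-0.1025,3.3925)
Δp = p'−p = (-0.0051,0.1696); α = Δx/Fx = (-41/8000) / (-41/400) = 1/20
check: Δy/Fy = (1357/8000) / (1357/400) = 1/20 ✓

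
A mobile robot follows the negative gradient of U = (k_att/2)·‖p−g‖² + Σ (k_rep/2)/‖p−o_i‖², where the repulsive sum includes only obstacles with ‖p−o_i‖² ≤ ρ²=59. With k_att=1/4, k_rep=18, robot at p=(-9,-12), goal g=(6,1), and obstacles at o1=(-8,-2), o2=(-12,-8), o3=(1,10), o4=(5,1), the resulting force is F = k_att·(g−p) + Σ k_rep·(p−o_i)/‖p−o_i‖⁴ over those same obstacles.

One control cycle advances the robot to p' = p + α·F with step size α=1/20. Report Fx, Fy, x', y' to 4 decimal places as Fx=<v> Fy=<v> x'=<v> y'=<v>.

F_att = 1/4·(g−p) = 1/4·(15,13) = (3.7500,3.2500)
o1: d²=101 > ρ²=59 → inactive
o2: d²=25 ≤ ρ²=59; F_rep = 18·(3,-4)/25² = (0.0864,-0.1152)
o3: d²=584 > ρ²=59 → inactive
o4: d²=365 > ρ²=59 → inactive
F = F_att + ΣF_rep = (3.8364,3.1348)
p' = p + 1/20·F = (-8.8082,-11.8433)

Fx=3.8364 Fy=3.1348 x'=-8.8082 y'=-11.8433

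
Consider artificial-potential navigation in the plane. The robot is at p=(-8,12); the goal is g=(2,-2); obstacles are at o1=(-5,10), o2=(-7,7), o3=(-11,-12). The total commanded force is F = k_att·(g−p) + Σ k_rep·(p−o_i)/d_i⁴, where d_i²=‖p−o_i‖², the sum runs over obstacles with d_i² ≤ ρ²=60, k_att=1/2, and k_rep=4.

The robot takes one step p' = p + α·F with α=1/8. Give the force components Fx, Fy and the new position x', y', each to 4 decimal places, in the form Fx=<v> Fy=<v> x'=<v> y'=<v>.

Fx=4.9231 Fy=-6.9231 x'=-7.3846 y'=11.1346

F_att = 1/2·(g−p) = 1/2·(10,-14) = (5.0000,-7.0000)
o1: d²=13 ≤ ρ²=60; F_rep = 4·(-3,2)/13² = (-0.0710,0.0473)
o2: d²=26 ≤ ρ²=60; F_rep = 4·(-1,5)/26² = (-0.0059,0.0296)
o3: d²=585 > ρ²=60 → inactive
F = F_att + ΣF_rep = (4.9231,-6.9231)
p' = p + 1/8·F = (-7.3846,11.1346)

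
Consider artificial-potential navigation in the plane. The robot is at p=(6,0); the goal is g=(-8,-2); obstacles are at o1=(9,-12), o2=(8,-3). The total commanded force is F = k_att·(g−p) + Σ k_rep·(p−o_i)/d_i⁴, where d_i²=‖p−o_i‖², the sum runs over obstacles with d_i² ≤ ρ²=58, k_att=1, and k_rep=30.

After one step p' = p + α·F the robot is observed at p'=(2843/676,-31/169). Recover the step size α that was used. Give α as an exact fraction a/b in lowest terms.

F_att = 1·(g−p) = 1·(-14,-2) = (-14.0000,-2.0000)
o1: d²=153 > ρ²=58 → inactive
o2: d²=13 ≤ ρ²=58; F_rep = 30·(-2,3)/13² = (-0.3550,0.5325)
F = F_att + ΣF_rep = (-14.3550,-1.4675)
Δp = p'−p = (-1.7944,-0.1834); α = Δx/Fx = (-1213/676) / (-2426/169) = 1/8
check: Δy/Fy = (-31/169) / (-248/169) = 1/8 ✓

α = 1/8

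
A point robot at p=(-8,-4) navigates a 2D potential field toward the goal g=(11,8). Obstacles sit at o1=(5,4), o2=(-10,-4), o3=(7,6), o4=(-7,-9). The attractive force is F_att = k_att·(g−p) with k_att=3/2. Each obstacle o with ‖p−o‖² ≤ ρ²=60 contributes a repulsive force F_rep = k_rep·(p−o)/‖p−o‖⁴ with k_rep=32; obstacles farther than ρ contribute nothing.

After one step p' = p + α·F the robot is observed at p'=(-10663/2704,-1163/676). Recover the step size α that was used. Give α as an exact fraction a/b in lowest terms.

α = 1/8

F_att = 3/2·(g−p) = 3/2·(19,12) = (28.5000,18.0000)
o1: d²=233 > ρ²=60 → inactive
o2: d²=4 ≤ ρ²=60; F_rep = 32·(2,0)/4² = (4.0000,0.0000)
o3: d²=325 > ρ²=60 → inactive
o4: d²=26 ≤ ρ²=60; F_rep = 32·(-1,5)/26² = (-0.0473,0.2367)
F = F_att + ΣF_rep = (32.4527,18.2367)
Δp = p'−p = (4.0566,2.2796); α = Δx/Fx = (10969/2704) / (10969/338) = 1/8
check: Δy/Fy = (1541/676) / (3082/169) = 1/8 ✓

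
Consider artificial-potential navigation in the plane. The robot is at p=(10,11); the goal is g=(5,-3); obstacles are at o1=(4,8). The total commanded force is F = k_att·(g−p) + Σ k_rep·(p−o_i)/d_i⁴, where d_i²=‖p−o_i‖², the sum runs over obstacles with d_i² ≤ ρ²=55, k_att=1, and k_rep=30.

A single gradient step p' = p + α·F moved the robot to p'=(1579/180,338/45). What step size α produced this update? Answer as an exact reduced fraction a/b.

α = 1/4

F_att = 1·(g−p) = 1·(-5,-14) = (-5.0000,-14.0000)
o1: d²=45 ≤ ρ²=55; F_rep = 30·(6,3)/45² = (0.0889,0.0444)
F = F_att + ΣF_rep = (-4.9111,-13.9556)
Δp = p'−p = (-1.2278,-3.4889); α = Δx/Fx = (-221/180) / (-221/45) = 1/4
check: Δy/Fy = (-157/45) / (-628/45) = 1/4 ✓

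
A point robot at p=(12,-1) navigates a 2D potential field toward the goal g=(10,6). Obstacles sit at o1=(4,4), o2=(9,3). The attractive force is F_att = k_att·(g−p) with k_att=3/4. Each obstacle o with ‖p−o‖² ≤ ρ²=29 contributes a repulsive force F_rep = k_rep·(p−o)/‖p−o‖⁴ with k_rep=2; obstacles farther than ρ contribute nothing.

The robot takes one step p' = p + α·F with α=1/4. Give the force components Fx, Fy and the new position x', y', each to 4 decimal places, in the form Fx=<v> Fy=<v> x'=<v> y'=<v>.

F_att = 3/4·(g−p) = 3/4·(-2,7) = (-1.5000,5.2500)
o1: d²=89 > ρ²=29 → inactive
o2: d²=25 ≤ ρ²=29; F_rep = 2·(3,-4)/25² = (0.0096,-0.0128)
F = F_att + ΣF_rep = (-1.4904,5.2372)
p' = p + 1/4·F = (11.6274,0.3093)

Fx=-1.4904 Fy=5.2372 x'=11.6274 y'=0.3093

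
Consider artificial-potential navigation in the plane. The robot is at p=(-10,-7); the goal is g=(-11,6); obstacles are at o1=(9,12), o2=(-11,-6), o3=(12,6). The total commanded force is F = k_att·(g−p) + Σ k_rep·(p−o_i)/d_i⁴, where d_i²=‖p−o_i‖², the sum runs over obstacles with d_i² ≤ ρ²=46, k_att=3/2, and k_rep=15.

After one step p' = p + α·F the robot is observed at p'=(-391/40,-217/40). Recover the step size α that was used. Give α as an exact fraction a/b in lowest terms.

α = 1/10

F_att = 3/2·(g−p) = 3/2·(-1,13) = (-1.5000,19.5000)
o1: d²=722 > ρ²=46 → inactive
o2: d²=2 ≤ ρ²=46; F_rep = 15·(1,-1)/2² = (3.7500,-3.7500)
o3: d²=653 > ρ²=46 → inactive
F = F_att + ΣF_rep = (2.2500,15.7500)
Δp = p'−p = (0.2250,1.5750); α = Δx/Fx = (9/40) / (9/4) = 1/10
check: Δy/Fy = (63/40) / (63/4) = 1/10 ✓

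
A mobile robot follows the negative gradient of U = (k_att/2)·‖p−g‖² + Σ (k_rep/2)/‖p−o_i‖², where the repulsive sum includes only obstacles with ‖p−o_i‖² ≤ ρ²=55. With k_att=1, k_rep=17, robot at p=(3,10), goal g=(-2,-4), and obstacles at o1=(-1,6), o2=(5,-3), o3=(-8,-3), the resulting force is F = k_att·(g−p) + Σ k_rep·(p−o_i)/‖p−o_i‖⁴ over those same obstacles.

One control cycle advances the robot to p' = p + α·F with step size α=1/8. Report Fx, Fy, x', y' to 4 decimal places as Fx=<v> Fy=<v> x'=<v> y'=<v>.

Fx=-4.9336 Fy=-13.9336 x'=2.3833 y'=8.2583

F_att = 1·(g−p) = 1·(-5,-14) = (-5.0000,-14.0000)
o1: d²=32 ≤ ρ²=55; F_rep = 17·(4,4)/32² = (0.0664,0.0664)
o2: d²=173 > ρ²=55 → inactive
o3: d²=290 > ρ²=55 → inactive
F = F_att + ΣF_rep = (-4.9336,-13.9336)
p' = p + 1/8·F = (2.3833,8.2583)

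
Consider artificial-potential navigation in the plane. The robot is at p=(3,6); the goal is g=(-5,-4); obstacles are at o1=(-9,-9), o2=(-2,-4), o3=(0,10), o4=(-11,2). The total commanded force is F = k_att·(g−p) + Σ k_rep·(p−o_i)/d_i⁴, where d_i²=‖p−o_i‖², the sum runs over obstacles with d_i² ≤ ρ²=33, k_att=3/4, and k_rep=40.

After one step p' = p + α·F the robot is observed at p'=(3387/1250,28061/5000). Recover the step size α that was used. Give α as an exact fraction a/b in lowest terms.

α = 1/20

F_att = 3/4·(g−p) = 3/4·(-8,-10) = (-6.0000,-7.5000)
o1: d²=369 > ρ²=33 → inactive
o2: d²=125 > ρ²=33 → inactive
o3: d²=25 ≤ ρ²=33; F_rep = 40·(3,-4)/25² = (0.1920,-0.2560)
o4: d²=212 > ρ²=33 → inactive
F = F_att + ΣF_rep = (-5.8080,-7.7560)
Δp = p'−p = (-0.2904,-0.3878); α = Δx/Fx = (-363/1250) / (-726/125) = 1/20
check: Δy/Fy = (-1939/5000) / (-1939/250) = 1/20 ✓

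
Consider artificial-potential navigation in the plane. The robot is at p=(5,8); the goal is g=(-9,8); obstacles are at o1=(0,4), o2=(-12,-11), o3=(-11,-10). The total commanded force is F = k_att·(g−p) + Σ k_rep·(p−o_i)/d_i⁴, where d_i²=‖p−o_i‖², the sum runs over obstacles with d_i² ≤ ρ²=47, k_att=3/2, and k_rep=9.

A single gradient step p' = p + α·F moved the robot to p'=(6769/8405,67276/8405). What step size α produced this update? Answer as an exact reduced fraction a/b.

F_att = 3/2·(g−p) = 3/2·(-14,0) = (-21.0000,0.0000)
o1: d²=41 ≤ ρ²=47; F_rep = 9·(5,4)/41² = (0.0268,0.0214)
o2: d²=650 > ρ²=47 → inactive
o3: d²=580 > ρ²=47 → inactive
F = F_att + ΣF_rep = (-20.9732,0.0214)
Δp = p'−p = (-4.1946,0.0043); α = Δx/Fx = (-35256/8405) / (-35256/1681) = 1/5
check: Δy/Fy = (36/8405) / (36/1681) = 1/5 ✓

α = 1/5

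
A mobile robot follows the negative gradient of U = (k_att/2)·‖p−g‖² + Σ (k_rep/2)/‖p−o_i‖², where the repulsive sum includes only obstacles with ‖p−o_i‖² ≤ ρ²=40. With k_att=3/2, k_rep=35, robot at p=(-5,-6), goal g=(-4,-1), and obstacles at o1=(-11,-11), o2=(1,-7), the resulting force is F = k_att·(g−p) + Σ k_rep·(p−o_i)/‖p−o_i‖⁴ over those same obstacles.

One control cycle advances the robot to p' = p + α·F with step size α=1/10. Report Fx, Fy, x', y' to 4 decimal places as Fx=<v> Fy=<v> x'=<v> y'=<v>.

Fx=1.3466 Fy=7.5256 x'=-4.8653 y'=-5.2474

F_att = 3/2·(g−p) = 3/2·(1,5) = (1.5000,7.5000)
o1: d²=61 > ρ²=40 → inactive
o2: d²=37 ≤ ρ²=40; F_rep = 35·(-6,1)/37² = (-0.1534,0.0256)
F = F_att + ΣF_rep = (1.3466,7.5256)
p' = p + 1/10·F = (-4.8653,-5.2474)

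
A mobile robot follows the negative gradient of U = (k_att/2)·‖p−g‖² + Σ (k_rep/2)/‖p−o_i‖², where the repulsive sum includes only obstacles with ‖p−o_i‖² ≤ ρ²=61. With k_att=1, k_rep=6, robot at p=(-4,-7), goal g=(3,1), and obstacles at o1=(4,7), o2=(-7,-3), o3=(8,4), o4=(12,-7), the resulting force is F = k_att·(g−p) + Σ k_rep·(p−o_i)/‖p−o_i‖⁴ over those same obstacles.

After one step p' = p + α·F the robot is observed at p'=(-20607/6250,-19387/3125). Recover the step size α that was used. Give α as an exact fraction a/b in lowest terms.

F_att = 1·(g−p) = 1·(7,8) = (7.0000,8.0000)
o1: d²=260 > ρ²=61 → inactive
o2: d²=25 ≤ ρ²=61; F_rep = 6·(3,-4)/25² = (0.0288,-0.0384)
o3: d²=265 > ρ²=61 → inactive
o4: d²=256 > ρ²=61 → inactive
F = F_att + ΣF_rep = (7.0288,7.9616)
Δp = p'−p = (0.7029,0.7962); α = Δx/Fx = (4393/6250) / (4393/625) = 1/10
check: Δy/Fy = (2488/3125) / (4976/625) = 1/10 ✓

α = 1/10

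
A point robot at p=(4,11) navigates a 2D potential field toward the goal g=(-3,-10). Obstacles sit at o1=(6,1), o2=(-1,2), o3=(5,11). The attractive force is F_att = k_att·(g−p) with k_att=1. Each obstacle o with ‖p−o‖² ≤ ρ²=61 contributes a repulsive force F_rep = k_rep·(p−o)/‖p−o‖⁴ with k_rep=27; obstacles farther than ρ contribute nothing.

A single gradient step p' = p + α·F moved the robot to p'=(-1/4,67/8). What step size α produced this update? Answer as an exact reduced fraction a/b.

α = 1/8

F_att = 1·(g−p) = 1·(-7,-21) = (-7.0000,-21.0000)
o1: d²=104 > ρ²=61 → inactive
o2: d²=106 > ρ²=61 → inactive
o3: d²=1 ≤ ρ²=61; F_rep = 27·(-1,0)/1² = (-27.0000,0.0000)
F = F_att + ΣF_rep = (-34.0000,-21.0000)
Δp = p'−p = (-4.2500,-2.6250); α = Δx/Fx = (-17/4) / (-34) = 1/8
check: Δy/Fy = (-21/8) / (-21) = 1/8 ✓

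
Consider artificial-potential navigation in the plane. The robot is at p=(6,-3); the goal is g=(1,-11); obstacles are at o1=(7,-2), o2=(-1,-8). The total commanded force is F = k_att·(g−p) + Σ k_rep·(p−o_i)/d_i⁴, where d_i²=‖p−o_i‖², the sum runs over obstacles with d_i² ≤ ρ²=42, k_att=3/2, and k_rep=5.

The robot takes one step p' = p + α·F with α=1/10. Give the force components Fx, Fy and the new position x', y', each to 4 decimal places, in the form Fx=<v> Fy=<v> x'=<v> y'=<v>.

Fx=-8.7500 Fy=-13.2500 x'=5.1250 y'=-4.3250

F_att = 3/2·(g−p) = 3/2·(-5,-8) = (-7.5000,-12.0000)
o1: d²=2 ≤ ρ²=42; F_rep = 5·(-1,-1)/2² = (-1.2500,-1.2500)
o2: d²=74 > ρ²=42 → inactive
F = F_att + ΣF_rep = (-8.7500,-13.2500)
p' = p + 1/10·F = (5.1250,-4.3250)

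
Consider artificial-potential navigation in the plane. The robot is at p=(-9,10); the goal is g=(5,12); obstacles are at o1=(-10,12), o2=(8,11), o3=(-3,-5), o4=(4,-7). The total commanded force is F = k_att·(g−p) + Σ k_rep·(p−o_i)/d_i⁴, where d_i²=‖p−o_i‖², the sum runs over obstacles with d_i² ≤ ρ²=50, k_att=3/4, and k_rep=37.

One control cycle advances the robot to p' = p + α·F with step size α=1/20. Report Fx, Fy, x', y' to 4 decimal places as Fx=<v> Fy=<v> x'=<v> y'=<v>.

F_att = 3/4·(g−p) = 3/4·(14,2) = (10.5000,1.5000)
o1: d²=5 ≤ ρ²=50; F_rep = 37·(1,-2)/5² = (1.4800,-2.9600)
o2: d²=290 > ρ²=50 → inactive
o3: d²=261 > ρ²=50 → inactive
o4: d²=458 > ρ²=50 → inactive
F = F_att + ΣF_rep = (11.9800,-1.4600)
p' = p + 1/20·F = (-8.4010,9.9270)

Fx=11.9800 Fy=-1.4600 x'=-8.4010 y'=9.9270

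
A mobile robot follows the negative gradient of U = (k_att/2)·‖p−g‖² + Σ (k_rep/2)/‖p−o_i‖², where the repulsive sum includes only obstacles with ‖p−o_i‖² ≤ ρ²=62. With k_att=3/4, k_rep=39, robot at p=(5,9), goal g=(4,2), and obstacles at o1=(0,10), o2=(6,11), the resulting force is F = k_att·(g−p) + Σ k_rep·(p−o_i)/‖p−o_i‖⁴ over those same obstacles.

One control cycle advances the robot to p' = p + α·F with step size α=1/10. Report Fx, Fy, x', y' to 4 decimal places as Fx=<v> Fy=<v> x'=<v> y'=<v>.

F_att = 3/4·(g−p) = 3/4·(-1,-7) = (-0.7500,-5.2500)
o1: d²=26 ≤ ρ²=62; F_rep = 39·(5,-1)/26² = (0.2885,-0.0577)
o2: d²=5 ≤ ρ²=62; F_rep = 39·(-1,-2)/5² = (-1.5600,-3.1200)
F = F_att + ΣF_rep = (-2.0215,-8.4277)
p' = p + 1/10·F = (4.7978,8.1572)

Fx=-2.0215 Fy=-8.4277 x'=4.7978 y'=8.1572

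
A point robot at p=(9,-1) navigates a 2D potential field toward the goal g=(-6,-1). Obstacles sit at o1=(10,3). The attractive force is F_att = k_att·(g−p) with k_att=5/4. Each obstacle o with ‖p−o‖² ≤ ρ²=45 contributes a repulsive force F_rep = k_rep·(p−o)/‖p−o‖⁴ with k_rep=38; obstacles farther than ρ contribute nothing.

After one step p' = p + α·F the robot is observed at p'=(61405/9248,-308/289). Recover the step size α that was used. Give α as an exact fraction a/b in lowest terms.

α = 1/8

F_att = 5/4·(g−p) = 5/4·(-15,0) = (-18.7500,0.0000)
o1: d²=17 ≤ ρ²=45; F_rep = 38·(-1,-4)/17² = (-0.1315,-0.5260)
F = F_att + ΣF_rep = (-18.8815,-0.5260)
Δp = p'−p = (-2.3602,-0.0657); α = Δx/Fx = (-21827/9248) / (-21827/1156) = 1/8
check: Δy/Fy = (-19/289) / (-152/289) = 1/8 ✓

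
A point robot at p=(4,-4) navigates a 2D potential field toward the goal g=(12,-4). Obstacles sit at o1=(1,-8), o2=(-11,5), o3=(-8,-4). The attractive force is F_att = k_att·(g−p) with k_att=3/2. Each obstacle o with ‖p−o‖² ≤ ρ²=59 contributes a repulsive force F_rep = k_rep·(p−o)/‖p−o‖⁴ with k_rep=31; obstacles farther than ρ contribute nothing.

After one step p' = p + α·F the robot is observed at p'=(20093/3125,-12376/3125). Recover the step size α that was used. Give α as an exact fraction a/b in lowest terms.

α = 1/5

F_att = 3/2·(g−p) = 3/2·(8,0) = (12.0000,0.0000)
o1: d²=25 ≤ ρ²=59; F_rep = 31·(3,4)/25² = (0.1488,0.1984)
o2: d²=306 > ρ²=59 → inactive
o3: d²=144 > ρ²=59 → inactive
F = F_att + ΣF_rep = (12.1488,0.1984)
Δp = p'−p = (2.4298,0.0397); α = Δx/Fx = (7593/3125) / (7593/625) = 1/5
check: Δy/Fy = (124/3125) / (124/625) = 1/5 ✓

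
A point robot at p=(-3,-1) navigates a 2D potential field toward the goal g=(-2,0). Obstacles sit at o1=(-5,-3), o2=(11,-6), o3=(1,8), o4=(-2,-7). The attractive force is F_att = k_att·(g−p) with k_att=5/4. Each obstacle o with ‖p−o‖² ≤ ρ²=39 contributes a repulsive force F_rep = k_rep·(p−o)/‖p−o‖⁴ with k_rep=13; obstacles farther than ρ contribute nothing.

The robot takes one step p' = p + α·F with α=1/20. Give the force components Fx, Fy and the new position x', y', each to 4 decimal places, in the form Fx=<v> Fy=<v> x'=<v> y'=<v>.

F_att = 5/4·(g−p) = 5/4·(1,1) = (1.2500,1.2500)
o1: d²=8 ≤ ρ²=39; F_rep = 13·(2,2)/8² = (0.4062,0.4062)
o2: d²=221 > ρ²=39 → inactive
o3: d²=97 > ρ²=39 → inactive
o4: d²=37 ≤ ρ²=39; F_rep = 13·(-1,6)/37² = (-0.0095,0.0570)
F = F_att + ΣF_rep = (1.6468,1.7132)
p' = p + 1/20·F = (-2.9177,-0.9143)

Fx=1.6468 Fy=1.7132 x'=-2.9177 y'=-0.9143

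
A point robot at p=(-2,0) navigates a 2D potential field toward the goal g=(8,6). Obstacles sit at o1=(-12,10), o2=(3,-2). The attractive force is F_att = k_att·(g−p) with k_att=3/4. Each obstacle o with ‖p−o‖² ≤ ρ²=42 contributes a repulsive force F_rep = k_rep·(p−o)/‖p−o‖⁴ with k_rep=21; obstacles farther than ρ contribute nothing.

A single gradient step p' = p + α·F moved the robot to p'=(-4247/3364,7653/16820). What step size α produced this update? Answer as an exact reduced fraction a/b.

α = 1/10

F_att = 3/4·(g−p) = 3/4·(10,6) = (7.5000,4.5000)
o1: d²=200 > ρ²=42 → inactive
o2: d²=29 ≤ ρ²=42; F_rep = 21·(-5,2)/29² = (-0.1249,0.0499)
F = F_att + ΣF_rep = (7.3751,4.5499)
Δp = p'−p = (0.7375,0.4550); α = Δx/Fx = (2481/3364) / (12405/1682) = 1/10
check: Δy/Fy = (7653/16820) / (7653/1682) = 1/10 ✓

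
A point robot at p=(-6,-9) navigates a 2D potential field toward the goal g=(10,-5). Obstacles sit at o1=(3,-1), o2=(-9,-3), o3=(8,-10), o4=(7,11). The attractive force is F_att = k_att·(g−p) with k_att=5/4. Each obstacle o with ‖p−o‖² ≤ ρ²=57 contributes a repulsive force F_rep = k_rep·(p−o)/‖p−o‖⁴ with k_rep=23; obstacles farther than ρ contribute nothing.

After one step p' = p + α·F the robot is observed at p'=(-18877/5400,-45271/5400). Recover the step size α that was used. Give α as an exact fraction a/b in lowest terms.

F_att = 5/4·(g−p) = 5/4·(16,4) = (20.0000,5.0000)
o1: d²=145 > ρ²=57 → inactive
o2: d²=45 ≤ ρ²=57; F_rep = 23·(3,-6)/45² = (0.0341,-0.0681)
o3: d²=197 > ρ²=57 → inactive
o4: d²=569 > ρ²=57 → inactive
F = F_att + ΣF_rep = (20.0341,4.9319)
Δp = p'−p = (2.5043,0.6165); α = Δx/Fx = (13523/5400) / (13523/675) = 1/8
check: Δy/Fy = (3329/5400) / (3329/675) = 1/8 ✓

α = 1/8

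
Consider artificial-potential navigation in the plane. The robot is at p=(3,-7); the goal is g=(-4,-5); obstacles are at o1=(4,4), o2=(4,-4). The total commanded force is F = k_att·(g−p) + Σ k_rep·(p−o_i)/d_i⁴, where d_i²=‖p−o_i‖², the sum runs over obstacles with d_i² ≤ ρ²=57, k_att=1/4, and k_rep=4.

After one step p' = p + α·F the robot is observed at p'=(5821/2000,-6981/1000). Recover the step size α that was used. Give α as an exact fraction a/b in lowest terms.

α = 1/20

F_att = 1/4·(g−p) = 1/4·(-7,2) = (-1.7500,0.5000)
o1: d²=122 > ρ²=57 → inactive
o2: d²=10 ≤ ρ²=57; F_rep = 4·(-1,-3)/10² = (-0.0400,-0.1200)
F = F_att + ΣF_rep = (-1.7900,0.3800)
Δp = p'−p = (-0.0895,0.0190); α = Δx/Fx = (-179/2000) / (-179/100) = 1/20
check: Δy/Fy = (19/1000) / (19/50) = 1/20 ✓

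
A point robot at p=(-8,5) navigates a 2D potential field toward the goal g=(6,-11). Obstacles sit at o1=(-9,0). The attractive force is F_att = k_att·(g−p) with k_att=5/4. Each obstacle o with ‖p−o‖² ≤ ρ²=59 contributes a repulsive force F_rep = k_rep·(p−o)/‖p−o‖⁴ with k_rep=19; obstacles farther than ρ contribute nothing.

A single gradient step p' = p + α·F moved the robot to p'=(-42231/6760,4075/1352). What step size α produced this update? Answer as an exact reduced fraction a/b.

F_att = 5/4·(g−p) = 5/4·(14,-16) = (17.5000,-20.0000)
o1: d²=26 ≤ ρ²=59; F_rep = 19·(1,5)/26² = (0.0281,0.1405)
F = F_att + ΣF_rep = (17.5281,-19.8595)
Δp = p'−p = (1.7528,-1.9859); α = Δx/Fx = (11849/6760) / (11849/676) = 1/10
check: Δy/Fy = (-2685/1352) / (-13425/676) = 1/10 ✓

α = 1/10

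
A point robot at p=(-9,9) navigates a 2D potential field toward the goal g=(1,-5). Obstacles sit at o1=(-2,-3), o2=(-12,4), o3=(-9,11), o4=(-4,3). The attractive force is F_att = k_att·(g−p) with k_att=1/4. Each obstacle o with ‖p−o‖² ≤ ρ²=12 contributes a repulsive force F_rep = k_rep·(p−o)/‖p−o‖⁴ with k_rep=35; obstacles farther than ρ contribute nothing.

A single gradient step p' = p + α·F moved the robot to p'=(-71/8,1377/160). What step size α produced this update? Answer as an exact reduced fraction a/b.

F_att = 1/4·(g−p) = 1/4·(10,-14) = (2.5000,-3.5000)
o1: d²=193 > ρ²=12 → inactive
o2: d²=34 > ρ²=12 → inactive
o3: d²=4 ≤ ρ²=12; F_rep = 35·(0,-2)/4² = (0.0000,-4.3750)
o4: d²=61 > ρ²=12 → inactive
F = F_att + ΣF_rep = (2.5000,-7.8750)
Δp = p'−p = (0.1250,-0.3937); α = Δx/Fx = (1/8) / (5/2) = 1/20
check: Δy/Fy = (-63/160) / (-63/8) = 1/20 ✓

α = 1/20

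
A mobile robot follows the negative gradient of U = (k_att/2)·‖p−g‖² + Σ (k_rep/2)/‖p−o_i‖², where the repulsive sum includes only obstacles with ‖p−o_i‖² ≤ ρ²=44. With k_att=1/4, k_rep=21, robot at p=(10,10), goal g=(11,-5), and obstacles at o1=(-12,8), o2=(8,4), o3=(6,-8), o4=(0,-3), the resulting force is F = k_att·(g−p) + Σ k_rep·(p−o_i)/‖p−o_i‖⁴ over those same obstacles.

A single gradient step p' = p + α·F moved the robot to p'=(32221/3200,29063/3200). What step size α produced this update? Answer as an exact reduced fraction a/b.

α = 1/4

F_att = 1/4·(g−p) = 1/4·(1,-15) = (0.2500,-3.7500)
o1: d²=488 > ρ²=44 → inactive
o2: d²=40 ≤ ρ²=44; F_rep = 21·(2,6)/40² = (0.0262,0.0788)
o3: d²=340 > ρ²=44 → inactive
o4: d²=269 > ρ²=44 → inactive
F = F_att + ΣF_rep = (0.2762,-3.6713)
Δp = p'−p = (0.0691,-0.9178); α = Δx/Fx = (221/3200) / (221/800) = 1/4
check: Δy/Fy = (-2937/3200) / (-2937/800) = 1/4 ✓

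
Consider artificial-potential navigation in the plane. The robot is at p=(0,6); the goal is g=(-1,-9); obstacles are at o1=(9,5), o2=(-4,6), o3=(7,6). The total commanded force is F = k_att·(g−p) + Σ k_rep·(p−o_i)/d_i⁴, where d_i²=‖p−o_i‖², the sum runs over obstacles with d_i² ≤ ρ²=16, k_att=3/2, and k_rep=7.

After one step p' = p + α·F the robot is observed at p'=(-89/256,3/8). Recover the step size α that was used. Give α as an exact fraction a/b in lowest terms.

F_att = 3/2·(g−p) = 3/2·(-1,-15) = (-1.5000,-22.5000)
o1: d²=82 > ρ²=16 → inactive
o2: d²=16 ≤ ρ²=16; F_rep = 7·(4,0)/16² = (0.1094,0.0000)
o3: d²=49 > ρ²=16 → inactive
F = F_att + ΣF_rep = (-1.3906,-22.5000)
Δp = p'−p = (-0.3477,-5.6250); α = Δx/Fx = (-89/256) / (-89/64) = 1/4
check: Δy/Fy = (-45/8) / (-45/2) = 1/4 ✓

α = 1/4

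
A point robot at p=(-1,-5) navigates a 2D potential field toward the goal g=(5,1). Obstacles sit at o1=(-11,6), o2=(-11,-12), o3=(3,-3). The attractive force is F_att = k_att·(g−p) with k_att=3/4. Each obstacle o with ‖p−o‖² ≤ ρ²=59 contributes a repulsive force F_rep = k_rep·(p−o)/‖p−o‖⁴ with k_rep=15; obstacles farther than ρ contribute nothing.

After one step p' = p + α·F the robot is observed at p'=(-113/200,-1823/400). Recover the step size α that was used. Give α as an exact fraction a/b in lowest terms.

F_att = 3/4·(g−p) = 3/4·(6,6) = (4.5000,4.5000)
o1: d²=221 > ρ²=59 → inactive
o2: d²=149 > ρ²=59 → inactive
o3: d²=20 ≤ ρ²=59; F_rep = 15·(-4,-2)/20² = (-0.1500,-0.0750)
F = F_att + ΣF_rep = (4.3500,4.4250)
Δp = p'−p = (0.4350,0.4425); α = Δx/Fx = (87/200) / (87/20) = 1/10
check: Δy/Fy = (177/400) / (177/40) = 1/10 ✓

α = 1/10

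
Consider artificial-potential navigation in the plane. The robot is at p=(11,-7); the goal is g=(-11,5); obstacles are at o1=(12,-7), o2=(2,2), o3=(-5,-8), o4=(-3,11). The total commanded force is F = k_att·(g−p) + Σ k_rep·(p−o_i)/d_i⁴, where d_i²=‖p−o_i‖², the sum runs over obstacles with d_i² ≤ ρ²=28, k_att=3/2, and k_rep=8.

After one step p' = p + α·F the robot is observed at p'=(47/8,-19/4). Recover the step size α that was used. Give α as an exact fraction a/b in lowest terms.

F_att = 3/2·(g−p) = 3/2·(-22,12) = (-33.0000,18.0000)
o1: d²=1 ≤ ρ²=28; F_rep = 8·(-1,0)/1² = (-8.0000,0.0000)
o2: d²=162 > ρ²=28 → inactive
o3: d²=257 > ρ²=28 → inactive
o4: d²=520 > ρ²=28 → inactive
F = F_att + ΣF_rep = (-41.0000,18.0000)
Δp = p'−p = (-5.1250,2.2500); α = Δx/Fx = (-41/8) / (-41) = 1/8
check: Δy/Fy = (9/4) / (18) = 1/8 ✓

α = 1/8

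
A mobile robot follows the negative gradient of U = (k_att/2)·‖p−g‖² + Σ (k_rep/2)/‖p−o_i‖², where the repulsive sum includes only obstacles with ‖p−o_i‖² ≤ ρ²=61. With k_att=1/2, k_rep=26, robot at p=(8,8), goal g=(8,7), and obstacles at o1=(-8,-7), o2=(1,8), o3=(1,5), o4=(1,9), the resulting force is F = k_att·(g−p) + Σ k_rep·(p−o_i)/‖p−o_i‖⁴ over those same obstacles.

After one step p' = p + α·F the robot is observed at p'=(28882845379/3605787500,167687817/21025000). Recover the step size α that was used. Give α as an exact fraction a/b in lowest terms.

F_att = 1/2·(g−p) = 1/2·(0,-1) = (0.0000,-0.5000)
o1: d²=481 > ρ²=61 → inactive
o2: d²=49 ≤ ρ²=61; F_rep = 26·(7,0)/49² = (0.0758,0.0000)
o3: d²=58 ≤ ρ²=61; F_rep = 26·(7,3)/58² = (0.0541,0.0232)
o4: d²=50 ≤ ρ²=61; F_rep = 26·(7,-1)/50² = (0.0728,-0.0104)
F = F_att + ΣF_rep = (0.2027,-0.4872)
Δp = p'−p = (0.0101,-0.0244); α = Δx/Fx = (36545379/3605787500) / (36545379/180289375) = 1/20
check: Δy/Fy = (-512183/21025000) / (-512183/1051250) = 1/20 ✓

α = 1/20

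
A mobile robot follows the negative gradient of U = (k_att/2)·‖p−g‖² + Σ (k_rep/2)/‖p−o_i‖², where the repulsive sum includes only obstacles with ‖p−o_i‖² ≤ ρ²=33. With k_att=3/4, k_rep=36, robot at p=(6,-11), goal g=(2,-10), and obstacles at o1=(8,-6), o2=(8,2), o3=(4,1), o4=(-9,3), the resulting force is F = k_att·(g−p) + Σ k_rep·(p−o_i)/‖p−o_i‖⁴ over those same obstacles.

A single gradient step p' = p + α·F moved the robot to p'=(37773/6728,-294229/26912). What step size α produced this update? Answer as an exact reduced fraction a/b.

F_att = 3/4·(g−p) = 3/4·(-4,1) = (-3.0000,0.7500)
o1: d²=29 ≤ ρ²=33; F_rep = 36·(-2,-5)/29² = (-0.0856,-0.2140)
o2: d²=173 > ρ²=33 → inactive
o3: d²=148 > ρ²=33 → inactive
o4: d²=421 > ρ²=33 → inactive
F = F_att + ΣF_rep = (-3.0856,0.5360)
Δp = p'−p = (-0.3857,0.0670); α = Δx/Fx = (-2595/6728) / (-2595/841) = 1/8
check: Δy/Fy = (1803/26912) / (1803/3364) = 1/8 ✓

α = 1/8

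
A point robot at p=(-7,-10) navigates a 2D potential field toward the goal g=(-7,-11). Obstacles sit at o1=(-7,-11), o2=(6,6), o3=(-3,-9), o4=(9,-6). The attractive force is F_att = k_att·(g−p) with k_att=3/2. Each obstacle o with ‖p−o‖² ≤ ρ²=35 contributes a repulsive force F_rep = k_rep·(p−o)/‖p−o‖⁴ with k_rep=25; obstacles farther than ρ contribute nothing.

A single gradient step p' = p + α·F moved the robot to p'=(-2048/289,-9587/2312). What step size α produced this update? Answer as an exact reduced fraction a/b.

α = 1/4

F_att = 3/2·(g−p) = 3/2·(0,-1) = (0.0000,-1.5000)
o1: d²=1 ≤ ρ²=35; F_rep = 25·(0,1)/1² = (0.0000,25.0000)
o2: d²=425 > ρ²=35 → inactive
o3: d²=17 ≤ ρ²=35; F_rep = 25·(-4,-1)/17² = (-0.3460,-0.0865)
o4: d²=272 > ρ²=35 → inactive
F = F_att + ΣF_rep = (-0.3460,23.4135)
Δp = p'−p = (-0.0865,5.8534); α = Δx/Fx = (-25/289) / (-100/289) = 1/4
check: Δy/Fy = (13533/2312) / (13533/578) = 1/4 ✓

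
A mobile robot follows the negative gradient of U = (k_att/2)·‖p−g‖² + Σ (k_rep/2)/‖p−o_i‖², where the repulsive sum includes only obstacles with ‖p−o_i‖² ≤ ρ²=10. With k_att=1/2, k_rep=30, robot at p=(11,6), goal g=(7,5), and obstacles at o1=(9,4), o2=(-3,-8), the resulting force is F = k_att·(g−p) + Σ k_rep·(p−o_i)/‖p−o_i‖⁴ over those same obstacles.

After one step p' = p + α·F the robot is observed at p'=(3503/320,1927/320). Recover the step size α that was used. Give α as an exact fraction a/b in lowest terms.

F_att = 1/2·(g−p) = 1/2·(-4,-1) = (-2.0000,-0.5000)
o1: d²=8 ≤ ρ²=10; F_rep = 30·(2,2)/8² = (0.9375,0.9375)
o2: d²=392 > ρ²=10 → inactive
F = F_att + ΣF_rep = (-1.0625,0.4375)
Δp = p'−p = (-0.0531,0.0219); α = Δx/Fx = (-17/320) / (-17/16) = 1/20
check: Δy/Fy = (7/320) / (7/16) = 1/20 ✓

α = 1/20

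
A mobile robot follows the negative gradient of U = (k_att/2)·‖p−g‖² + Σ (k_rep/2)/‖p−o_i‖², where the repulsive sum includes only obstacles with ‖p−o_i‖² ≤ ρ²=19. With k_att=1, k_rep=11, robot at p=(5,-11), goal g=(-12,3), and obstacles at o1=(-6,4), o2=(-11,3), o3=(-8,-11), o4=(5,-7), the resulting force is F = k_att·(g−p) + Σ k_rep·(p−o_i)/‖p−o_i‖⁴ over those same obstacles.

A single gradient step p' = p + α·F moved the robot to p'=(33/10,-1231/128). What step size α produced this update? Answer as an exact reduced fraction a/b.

F_att = 1·(g−p) = 1·(-17,14) = (-17.0000,14.0000)
o1: d²=346 > ρ²=19 → inactive
o2: d²=452 > ρ²=19 → inactive
o3: d²=169 > ρ²=19 → inactive
o4: d²=16 ≤ ρ²=19; F_rep = 11·(0,-4)/16² = (0.0000,-0.1719)
F = F_att + ΣF_rep = (-17.0000,13.8281)
Δp = p'−p = (-1.7000,1.3828); α = Δx/Fx = (-17/10) / (-17) = 1/10
check: Δy/Fy = (177/128) / (885/64) = 1/10 ✓

α = 1/10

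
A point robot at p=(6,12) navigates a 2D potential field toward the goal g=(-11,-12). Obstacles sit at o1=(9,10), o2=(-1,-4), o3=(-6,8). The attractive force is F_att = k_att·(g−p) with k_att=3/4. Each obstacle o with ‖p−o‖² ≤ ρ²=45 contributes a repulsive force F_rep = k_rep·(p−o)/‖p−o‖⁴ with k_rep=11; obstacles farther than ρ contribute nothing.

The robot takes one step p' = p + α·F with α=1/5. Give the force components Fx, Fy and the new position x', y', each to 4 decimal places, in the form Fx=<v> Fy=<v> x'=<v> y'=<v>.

F_att = 3/4·(g−p) = 3/4·(-17,-24) = (-12.7500,-18.0000)
o1: d²=13 ≤ ρ²=45; F_rep = 11·(-3,2)/13² = (-0.1953,0.1302)
o2: d²=305 > ρ²=45 → inactive
o3: d²=160 > ρ²=45 → inactive
F = F_att + ΣF_rep = (-12.9453,-17.8698)
p' = p + 1/5·F = (3.4109,8.4260)

Fx=-12.9453 Fy=-17.8698 x'=3.4109 y'=8.4260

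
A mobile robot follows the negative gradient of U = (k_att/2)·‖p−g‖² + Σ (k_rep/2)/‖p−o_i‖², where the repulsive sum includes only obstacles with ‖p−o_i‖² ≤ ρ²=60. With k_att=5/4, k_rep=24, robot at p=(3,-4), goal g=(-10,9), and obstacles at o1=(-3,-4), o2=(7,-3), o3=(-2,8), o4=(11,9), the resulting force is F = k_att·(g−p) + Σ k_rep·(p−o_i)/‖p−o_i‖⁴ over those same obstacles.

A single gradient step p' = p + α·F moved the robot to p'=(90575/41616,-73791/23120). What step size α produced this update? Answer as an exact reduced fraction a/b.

F_att = 5/4·(g−p) = 5/4·(-13,13) = (-16.2500,16.2500)
o1: d²=36 ≤ ρ²=60; F_rep = 24·(6,0)/36² = (0.1111,0.0000)
o2: d²=17 ≤ ρ²=60; F_rep = 24·(-4,-1)/17² = (-0.3322,-0.0830)
o3: d²=169 > ρ²=60 → inactive
o4: d²=233 > ρ²=60 → inactive
F = F_att + ΣF_rep = (-16.4711,16.1670)
Δp = p'−p = (-0.8236,0.8083); α = Δx/Fx = (-34273/41616) / (-171365/10404) = 1/20
check: Δy/Fy = (18689/23120) / (18689/1156) = 1/20 ✓

α = 1/20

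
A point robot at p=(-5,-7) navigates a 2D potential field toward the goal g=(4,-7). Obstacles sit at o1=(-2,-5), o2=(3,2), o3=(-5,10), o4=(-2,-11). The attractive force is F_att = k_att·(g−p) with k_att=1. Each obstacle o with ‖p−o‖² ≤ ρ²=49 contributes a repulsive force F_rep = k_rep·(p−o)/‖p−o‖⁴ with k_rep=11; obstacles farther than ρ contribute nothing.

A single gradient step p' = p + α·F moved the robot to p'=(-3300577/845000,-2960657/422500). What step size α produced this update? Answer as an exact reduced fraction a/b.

α = 1/8

F_att = 1·(g−p) = 1·(9,0) = (9.0000,0.0000)
o1: d²=13 ≤ ρ²=49; F_rep = 11·(-3,-2)/13² = (-0.1953,-0.1302)
o2: d²=145 > ρ²=49 → inactive
o3: d²=289 > ρ²=49 → inactive
o4: d²=25 ≤ ρ²=49; F_rep = 11·(-3,4)/25² = (-0.0528,0.0704)
F = F_att + ΣF_rep = (8.7519,-0.0598)
Δp = p'−p = (1.0940,-0.0075); α = Δx/Fx = (924423/845000) / (924423/105625) = 1/8
check: Δy/Fy = (-3157/422500) / (-6314/105625) = 1/8 ✓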